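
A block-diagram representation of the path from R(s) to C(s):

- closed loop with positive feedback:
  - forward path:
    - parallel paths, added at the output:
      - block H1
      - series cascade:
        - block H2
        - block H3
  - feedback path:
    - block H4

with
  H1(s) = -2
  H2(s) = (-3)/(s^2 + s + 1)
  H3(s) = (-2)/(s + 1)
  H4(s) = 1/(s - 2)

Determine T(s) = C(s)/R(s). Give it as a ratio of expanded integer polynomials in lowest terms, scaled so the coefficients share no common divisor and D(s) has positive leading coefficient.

[1] series reduction of H2, H3; result 6/(s^3 + 2*s^2 + 2*s + 1)
[2] combine H1, (H2*H3) in parallel; result (-2*s^3 - 4*s^2 - 4*s + 4)/(s^3 + 2*s^2 + 2*s + 1)
[3] collapse the loop ((H1+(H2*H3)) forward, H4 return); the result is T(s) itself (integer coefficients, no common factor, positive leading denominator coefficient)

Final answer: (-2*s^4 + 4*s^2 + 12*s - 8)/(s^4 + 2*s^3 + 2*s^2 + s - 6)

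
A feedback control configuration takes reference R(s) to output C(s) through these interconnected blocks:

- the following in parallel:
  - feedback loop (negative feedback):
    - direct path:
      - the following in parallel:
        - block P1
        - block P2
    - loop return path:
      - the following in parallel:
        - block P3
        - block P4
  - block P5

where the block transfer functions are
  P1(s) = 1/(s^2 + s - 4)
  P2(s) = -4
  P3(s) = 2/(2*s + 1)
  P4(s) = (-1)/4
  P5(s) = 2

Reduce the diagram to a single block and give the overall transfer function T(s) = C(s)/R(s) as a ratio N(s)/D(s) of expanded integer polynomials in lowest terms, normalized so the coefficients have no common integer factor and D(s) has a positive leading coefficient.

Step 1. reduce the parallel group P1, P2 -> (-4*s^2 - 4*s + 17)/(s^2 + s - 4)
Step 2. combine P3, P4 in parallel -> (7 - 2*s)/(8*s + 4)
Step 3. reduce the feedback loop with forward (P1+P2) and return (P3+P4) -> (-32*s^3 - 48*s^2 + 120*s + 68)/(16*s^3 - 8*s^2 - 90*s + 103)
Step 4. reduce the parallel group [(P1+P2)/(1+(P1+P2)*(P3+P4))], P5, giving the overall T(s)

Answer: (-64*s^2 - 60*s + 274)/(16*s^3 - 8*s^2 - 90*s + 103)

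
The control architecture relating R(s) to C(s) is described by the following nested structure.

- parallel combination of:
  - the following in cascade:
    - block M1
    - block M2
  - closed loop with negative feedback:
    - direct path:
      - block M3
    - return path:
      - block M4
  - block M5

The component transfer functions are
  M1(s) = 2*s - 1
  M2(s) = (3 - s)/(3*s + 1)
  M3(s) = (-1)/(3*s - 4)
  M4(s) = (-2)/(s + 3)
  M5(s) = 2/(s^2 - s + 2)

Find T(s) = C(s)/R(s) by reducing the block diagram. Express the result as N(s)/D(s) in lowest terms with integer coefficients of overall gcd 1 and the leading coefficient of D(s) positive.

1. series reduction of M1, M2: (-2*s^2 + 7*s - 3)/(3*s + 1)
2. collapse the loop (M3 forward, M4 return): (-s - 3)/(3*s^2 + 5*s - 10)
3. add (M1*M2), [M3/(1+M3*M4)], M5 (parallel) - this is the overall T(s), already in the required normalized form

Therefore the answer is (-6*s^6 + 17*s^5 + 20*s^4 - 98*s^3 + 244*s^2 - 267*s + 34)/(9*s^5 + 9*s^4 - 25*s^3 + 51*s^2 - 40*s - 20).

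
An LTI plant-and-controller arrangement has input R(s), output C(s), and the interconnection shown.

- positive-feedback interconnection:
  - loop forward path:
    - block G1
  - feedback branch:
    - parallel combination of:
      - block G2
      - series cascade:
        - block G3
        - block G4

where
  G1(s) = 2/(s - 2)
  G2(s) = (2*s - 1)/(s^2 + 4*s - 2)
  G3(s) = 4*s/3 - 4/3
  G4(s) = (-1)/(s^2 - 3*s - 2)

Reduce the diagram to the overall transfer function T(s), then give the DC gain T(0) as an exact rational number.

Step 1. reduce the series chain G3, G4, giving (4 - 4*s)/(3*s^2 - 9*s - 6)
Step 2. add G2, (G3*G4) (parallel), giving (2*s^3 - 33*s^2 + 21*s - 2)/(3*s^4 + 3*s^3 - 48*s^2 - 6*s + 12)
Step 3. reduce the feedback loop with forward G1 and return (G2+(G3*G4)), giving (6*s^4 + 6*s^3 - 96*s^2 - 12*s + 24)/(3*s^5 - 3*s^4 - 58*s^3 + 156*s^2 - 18*s - 20)
The step-3 result is T(s). Setting s = 0: T(0) = 24/(-20) = -6/5.

Hence the answer: -6/5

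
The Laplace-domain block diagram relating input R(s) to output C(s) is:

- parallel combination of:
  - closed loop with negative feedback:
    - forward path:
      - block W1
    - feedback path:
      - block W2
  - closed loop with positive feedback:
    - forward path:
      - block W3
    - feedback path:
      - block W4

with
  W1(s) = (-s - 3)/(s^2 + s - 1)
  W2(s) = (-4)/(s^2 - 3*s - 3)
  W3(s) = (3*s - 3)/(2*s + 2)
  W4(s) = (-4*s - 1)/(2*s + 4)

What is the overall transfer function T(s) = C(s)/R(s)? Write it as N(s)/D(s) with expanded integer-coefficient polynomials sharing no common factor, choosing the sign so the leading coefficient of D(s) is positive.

Reducing step by step:

1. reduce the feedback loop with forward W1 and return W2: (-s^3 + 12*s + 9)/(s^4 - 2*s^3 - 7*s^2 + 4*s + 15)
2. apply the feedback formula to W3, W4: (6*s^2 + 6*s - 12)/(16*s^2 + 3*s + 5)
3. add [W1/(1+W1*W2)], [W3/(1-W3*W4)] (parallel), giving the overall T(s)

Answer: (6*s^6 - 22*s^5 - 69*s^4 + 193*s^3 + 378*s^2 + 129*s - 135)/(16*s^6 - 29*s^5 - 113*s^4 + 33*s^3 + 217*s^2 + 65*s + 75)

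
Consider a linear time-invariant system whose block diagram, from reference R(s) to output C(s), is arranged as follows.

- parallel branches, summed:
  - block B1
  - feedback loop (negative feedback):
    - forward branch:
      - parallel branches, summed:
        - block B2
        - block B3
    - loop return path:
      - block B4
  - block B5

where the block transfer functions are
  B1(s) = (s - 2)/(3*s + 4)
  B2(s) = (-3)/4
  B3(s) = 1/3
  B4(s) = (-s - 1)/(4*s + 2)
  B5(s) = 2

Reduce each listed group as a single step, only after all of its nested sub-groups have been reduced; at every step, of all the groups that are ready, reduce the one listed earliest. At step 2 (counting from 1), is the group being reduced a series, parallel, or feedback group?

Reducing step by step:

(1) reduce the parallel group B2, B3
(2) apply the feedback formula to (B2+B3), B4
(3) sum the parallel branches B1, [(B2+B3)/(1+(B2+B3)*B4)], B5
So the answer for step 2 is feedback.

Answer: feedback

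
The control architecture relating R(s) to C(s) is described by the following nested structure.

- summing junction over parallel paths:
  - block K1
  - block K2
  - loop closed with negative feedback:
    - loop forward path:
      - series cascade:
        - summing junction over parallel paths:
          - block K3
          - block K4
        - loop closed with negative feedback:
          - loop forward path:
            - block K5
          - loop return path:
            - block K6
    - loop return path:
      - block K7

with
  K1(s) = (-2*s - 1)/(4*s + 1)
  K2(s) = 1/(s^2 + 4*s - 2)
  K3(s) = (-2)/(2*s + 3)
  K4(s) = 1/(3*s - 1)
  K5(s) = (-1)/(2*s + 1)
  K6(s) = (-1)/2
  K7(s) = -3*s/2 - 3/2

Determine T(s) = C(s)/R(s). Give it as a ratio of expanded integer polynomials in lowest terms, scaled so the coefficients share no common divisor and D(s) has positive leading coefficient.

First reduce the diagram to T(s).

1. parallel reduction of K3, K4 = (5 - 4*s)/(6*s^2 + 7*s - 3)
2. collapse the loop (K5 forward, K6 return) = (-2)/(4*s + 3)
3. multiply (K3+K4), [K5/(1+K5*K6)] (series) = (8*s - 10)/(24*s^3 + 46*s^2 + 9*s - 9)
4. reduce the feedback loop with forward ((K3+K4)*[K5/(1+K5*K6)]) and return K7 = (4*s - 5)/(12*s^3 + 17*s^2 + 6*s + 3)
5. add K1, K2, [((K3+K4)*[K5/(1+K5*K6)])/(1+((K3+K4)*[K5/(1+K5*K6)])*K7)] (parallel); the result is T(s) itself (integer coefficients, no common factor, positive leading denominator coefficient)

Answer: (-24*s^6 - 142*s^5 - 101*s^4 + 92*s^3 - 53*s^2 + 42*s + 19)/(48*s^6 + 272*s^5 + 265*s^4 + 22*s^3 - 7*s^2 - 24*s - 6)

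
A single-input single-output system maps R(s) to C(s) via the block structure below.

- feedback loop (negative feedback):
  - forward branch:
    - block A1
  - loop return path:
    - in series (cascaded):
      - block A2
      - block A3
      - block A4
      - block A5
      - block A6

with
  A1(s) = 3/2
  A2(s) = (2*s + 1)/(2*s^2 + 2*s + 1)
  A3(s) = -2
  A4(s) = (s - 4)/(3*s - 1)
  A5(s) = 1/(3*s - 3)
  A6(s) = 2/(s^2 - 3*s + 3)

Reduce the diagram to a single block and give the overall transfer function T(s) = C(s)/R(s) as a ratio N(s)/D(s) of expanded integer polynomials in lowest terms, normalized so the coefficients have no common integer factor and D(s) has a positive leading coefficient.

Step 1. cascade A2, A3, A4, A5, A6 = (-8*s^2 + 28*s + 16)/(18*s^6 - 60*s^5 + 63*s^4 + 3*s^3 - 6*s^2 - 27*s + 9)
Step 2. reduce the feedback loop with forward A1 and return (A2*A3*A4*A5*A6), which is the overall transfer function T(s) = C(s)/R(s) in lowest terms

Final answer: (18*s^6 - 60*s^5 + 63*s^4 + 3*s^3 - 6*s^2 - 27*s + 9)/(12*s^6 - 40*s^5 + 42*s^4 + 2*s^3 - 12*s^2 + 10*s + 22)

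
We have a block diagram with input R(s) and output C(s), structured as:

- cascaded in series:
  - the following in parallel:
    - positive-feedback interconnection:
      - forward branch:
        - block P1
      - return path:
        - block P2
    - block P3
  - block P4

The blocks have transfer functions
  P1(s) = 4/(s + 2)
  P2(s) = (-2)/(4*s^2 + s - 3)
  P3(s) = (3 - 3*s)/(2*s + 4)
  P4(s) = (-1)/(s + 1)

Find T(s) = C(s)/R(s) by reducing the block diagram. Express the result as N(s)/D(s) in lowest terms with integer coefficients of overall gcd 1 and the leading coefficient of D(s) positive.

Reducing step by step:

Step 1. close the feedback loop around P1, P2 -> (16*s^2 + 4*s - 12)/(4*s^3 + 9*s^2 - s + 2)
Step 2. add [P1/(1-P1*P2)], P3 (parallel) -> (-12*s^4 + 17*s^3 + 102*s^2 - 17*s - 42)/(8*s^4 + 34*s^3 + 34*s^2 + 8)
Step 3. reduce the series chain ([P1/(1-P1*P2)]+P3), P4: this yields T(s), and no further normalization is needed

Answer: (12*s^4 - 17*s^3 - 102*s^2 + 17*s + 42)/(8*s^5 + 42*s^4 + 68*s^3 + 34*s^2 + 8*s + 8)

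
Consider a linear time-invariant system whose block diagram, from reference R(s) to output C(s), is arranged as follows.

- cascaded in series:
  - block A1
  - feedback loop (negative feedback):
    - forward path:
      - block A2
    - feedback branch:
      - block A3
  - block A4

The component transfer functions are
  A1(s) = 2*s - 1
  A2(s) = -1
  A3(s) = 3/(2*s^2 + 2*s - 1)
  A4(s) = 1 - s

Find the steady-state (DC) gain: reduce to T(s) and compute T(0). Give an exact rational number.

(1) apply the feedback formula to A2, A3, giving (-2*s^2 - 2*s + 1)/(2*s^2 + 2*s - 4)
(2) reduce the series chain A1, [A2/(1+A2*A3)], A4, giving (4*s^3 + 2*s^2 - 4*s + 1)/(2*s + 4)
The step-2 result is T(s). Setting s = 0: T(0) = 1/4.

Answer: 1/4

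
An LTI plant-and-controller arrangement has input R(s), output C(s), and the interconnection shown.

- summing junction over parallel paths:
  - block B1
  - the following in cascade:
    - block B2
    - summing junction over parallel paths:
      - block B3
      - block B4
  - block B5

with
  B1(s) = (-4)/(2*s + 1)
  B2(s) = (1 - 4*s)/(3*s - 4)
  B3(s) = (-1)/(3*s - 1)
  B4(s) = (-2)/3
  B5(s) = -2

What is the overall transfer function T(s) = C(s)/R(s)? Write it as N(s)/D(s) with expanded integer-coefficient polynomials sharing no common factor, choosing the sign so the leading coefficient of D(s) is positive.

First reduce the diagram to T(s).

1. combine B3, B4 in parallel = (-6*s - 1)/(9*s - 3)
2. combine B2, (B3+B4) in series = (24*s^2 - 2*s - 1)/(27*s^2 - 45*s + 12)
3. sum the parallel branches B1, (B2*(B3+B4)), B5, which is the overall transfer function T(s) = C(s)/R(s) in lowest terms

Answer: (-60*s^3 + 38*s^2 + 218*s - 73)/(54*s^3 - 63*s^2 - 21*s + 12)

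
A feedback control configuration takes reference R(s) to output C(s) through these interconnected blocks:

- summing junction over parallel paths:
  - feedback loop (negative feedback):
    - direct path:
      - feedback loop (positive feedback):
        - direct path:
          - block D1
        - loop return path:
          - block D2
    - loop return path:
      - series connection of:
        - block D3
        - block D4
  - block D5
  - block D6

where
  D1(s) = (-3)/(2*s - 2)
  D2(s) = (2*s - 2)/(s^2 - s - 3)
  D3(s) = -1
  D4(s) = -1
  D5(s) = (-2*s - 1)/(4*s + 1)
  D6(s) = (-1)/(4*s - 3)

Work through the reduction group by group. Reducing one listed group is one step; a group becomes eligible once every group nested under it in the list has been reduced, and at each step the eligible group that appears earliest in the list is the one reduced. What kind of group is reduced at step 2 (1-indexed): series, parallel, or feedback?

Reducing step by step:

Step 1: reduce the feedback loop with forward D1 and return D2
Step 2: combine D3, D4 in series
Step 3: collapse the loop ([D1/(1-D1*D2)] forward, (D3*D4) return)
Step 4: reduce the parallel group [[D1/(1-D1*D2)]/(1+[D1/(1-D1*D2)]*(D3*D4))], D5, D6
At step 2 the group reduced is series.

Answer: series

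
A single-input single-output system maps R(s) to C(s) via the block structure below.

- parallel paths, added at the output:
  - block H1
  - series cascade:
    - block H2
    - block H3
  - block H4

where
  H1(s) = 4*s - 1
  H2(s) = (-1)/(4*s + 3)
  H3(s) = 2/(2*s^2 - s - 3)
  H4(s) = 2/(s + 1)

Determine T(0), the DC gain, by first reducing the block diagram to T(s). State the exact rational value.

Step 1. multiply H2, H3 (series) gives (-2)/(8*s^3 + 2*s^2 - 15*s - 9)
Step 2. sum the parallel branches H1, (H2*H3), H4 gives (32*s^4 - 46*s^2 - 33*s - 11)/(8*s^3 + 2*s^2 - 15*s - 9)
Evaluating the step-2 result (the overall T(s)) at s = 0 gives T(0) = -11/(-9) = 11/9.

Answer: 11/9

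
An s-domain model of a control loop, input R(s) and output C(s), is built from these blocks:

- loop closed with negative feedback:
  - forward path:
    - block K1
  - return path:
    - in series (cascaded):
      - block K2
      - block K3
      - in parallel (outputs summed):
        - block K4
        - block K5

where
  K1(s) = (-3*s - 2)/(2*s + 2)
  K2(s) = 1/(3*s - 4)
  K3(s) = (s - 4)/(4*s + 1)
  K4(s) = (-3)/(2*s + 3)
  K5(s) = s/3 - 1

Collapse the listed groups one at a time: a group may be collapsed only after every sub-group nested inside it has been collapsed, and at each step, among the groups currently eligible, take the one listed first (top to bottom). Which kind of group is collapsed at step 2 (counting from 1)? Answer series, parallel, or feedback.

The answer is series.

Reasoning:
[1] combine K4, K5 in parallel
[2] cascade K2, K3, (K4+K5)
[3] apply the feedback formula to K1, (K2*K3*(K4+K5))
So the answer for step 2 is series.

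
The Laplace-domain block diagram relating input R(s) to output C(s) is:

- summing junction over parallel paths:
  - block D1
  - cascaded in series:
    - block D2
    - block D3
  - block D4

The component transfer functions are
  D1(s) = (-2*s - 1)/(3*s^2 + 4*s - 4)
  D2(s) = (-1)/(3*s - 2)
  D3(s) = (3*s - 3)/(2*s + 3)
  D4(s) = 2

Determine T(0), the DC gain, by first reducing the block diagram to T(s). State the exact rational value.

Answer: 7/4

Working:
Step 1: combine D2, D3 in series: (3 - 3*s)/(6*s^2 + 5*s - 6)
Step 2: sum the parallel branches D1, (D2*D3), D4: (12*s^3 + 27*s^2 - 3*s - 21)/(6*s^3 + 17*s^2 + 4*s - 12)
Step 2 gives the overall T(s). Then T(0) = -21/(-12) = 7/4.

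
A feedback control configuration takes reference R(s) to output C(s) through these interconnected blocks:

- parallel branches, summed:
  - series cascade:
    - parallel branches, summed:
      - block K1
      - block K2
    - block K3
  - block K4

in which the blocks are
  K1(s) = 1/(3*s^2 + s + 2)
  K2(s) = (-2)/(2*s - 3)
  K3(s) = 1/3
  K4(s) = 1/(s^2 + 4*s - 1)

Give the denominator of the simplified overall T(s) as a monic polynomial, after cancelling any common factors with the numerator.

Step 1: parallel reduction of K1, K2, giving (-6*s^2 - 7)/(6*s^3 - 7*s^2 + s - 6)
Step 2: cascade (K1+K2), K3, giving (-6*s^2 - 7)/(18*s^3 - 21*s^2 + 3*s - 18)
Step 3: combine ((K1+K2)*K3), K4 in parallel, giving (-6*s^4 - 6*s^3 - 22*s^2 - 25*s - 11)/(18*s^5 + 51*s^4 - 99*s^3 + 15*s^2 - 75*s + 18)
The result of step 3 is T(s) in lowest terms. Its denominator has leading coefficient 18; dividing the denominator through by 18 makes it monic.

Therefore the answer is s^5 + 17*s^4/6 - 11*s^3/2 + 5*s^2/6 - 25*s/6 + 1.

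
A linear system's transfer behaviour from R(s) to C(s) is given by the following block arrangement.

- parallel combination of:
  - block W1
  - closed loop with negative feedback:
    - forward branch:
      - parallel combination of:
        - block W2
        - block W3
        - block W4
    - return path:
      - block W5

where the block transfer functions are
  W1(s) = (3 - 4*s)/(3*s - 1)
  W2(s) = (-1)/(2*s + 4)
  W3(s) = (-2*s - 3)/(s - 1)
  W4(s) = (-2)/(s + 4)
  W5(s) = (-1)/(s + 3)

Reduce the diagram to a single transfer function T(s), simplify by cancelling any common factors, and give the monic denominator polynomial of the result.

First reduce the diagram to T(s).

Step 1. parallel reduction of W2, W3, W4, giving (-4*s^3 - 35*s^2 - 75*s - 36)/(2*s^3 + 10*s^2 + 4*s - 16)
Step 2. close the feedback loop around (W2+W3+W4), W5, giving (-4*s^4 - 47*s^3 - 180*s^2 - 261*s - 108)/(2*s^4 + 20*s^3 + 69*s^2 + 71*s - 12)
Step 3. sum the parallel branches W1, [(W2+W3+W4)/(1+(W2+W3+W4)*W5)], giving (-20*s^5 - 211*s^4 - 709*s^3 - 680*s^2 + 198*s + 72)/(6*s^5 + 58*s^4 + 187*s^3 + 144*s^2 - 107*s + 12)
Step 3 gives the fully reduced T(s), with no common factor left to cancel. The denominator's leading coefficient is 6, so divide each of its coefficients by 6 to get the monic form.

Answer: s^5 + 29*s^4/3 + 187*s^3/6 + 24*s^2 - 107*s/6 + 2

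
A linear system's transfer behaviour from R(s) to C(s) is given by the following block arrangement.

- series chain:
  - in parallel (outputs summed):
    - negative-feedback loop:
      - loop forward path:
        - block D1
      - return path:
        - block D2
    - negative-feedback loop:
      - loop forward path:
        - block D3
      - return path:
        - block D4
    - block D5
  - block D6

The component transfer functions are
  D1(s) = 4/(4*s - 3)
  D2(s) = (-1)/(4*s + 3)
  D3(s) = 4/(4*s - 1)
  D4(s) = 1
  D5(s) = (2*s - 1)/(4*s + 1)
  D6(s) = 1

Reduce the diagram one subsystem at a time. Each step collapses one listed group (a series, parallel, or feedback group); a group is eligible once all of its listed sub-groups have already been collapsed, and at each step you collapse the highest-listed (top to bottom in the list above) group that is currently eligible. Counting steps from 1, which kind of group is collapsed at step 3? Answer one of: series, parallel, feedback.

Step 1. feedback reduction of D1, D2
Step 2. apply the feedback formula to D3, D4
Step 3. combine [D1/(1+D1*D2)], [D3/(1+D3*D4)], D5 in parallel
Step 4. cascade ([D1/(1+D1*D2)]+[D3/(1+D3*D4)]+D5), D6
So the answer for step 3 is parallel.

Answer: parallel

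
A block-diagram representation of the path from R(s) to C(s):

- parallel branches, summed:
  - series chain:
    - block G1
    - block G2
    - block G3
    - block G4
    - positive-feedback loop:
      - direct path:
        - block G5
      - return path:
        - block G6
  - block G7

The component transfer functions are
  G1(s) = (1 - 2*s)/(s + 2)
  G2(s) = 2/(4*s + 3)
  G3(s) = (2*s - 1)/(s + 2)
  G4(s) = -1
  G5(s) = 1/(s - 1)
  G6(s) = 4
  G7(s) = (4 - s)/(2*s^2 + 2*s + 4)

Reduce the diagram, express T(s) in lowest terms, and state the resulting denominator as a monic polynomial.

Step 1. apply the feedback formula to G5, G6: 1/(s - 5)
Step 2. reduce the series chain G1, G2, G3, G4, [G5/(1-G5*G6)]: (8*s^2 - 8*s + 2)/(4*s^4 - s^3 - 67*s^2 - 128*s - 60)
Step 3. add (G1*G2*G3*G4*[G5/(1-G5*G6)]), G7 (parallel): (-4*s^5 + 33*s^4 + 63*s^3 - 120*s^2 - 480*s - 232)/(8*s^6 + 6*s^5 - 120*s^4 - 394*s^3 - 644*s^2 - 632*s - 240)
Step 3 gives the fully reduced T(s), with no common factor left to cancel. The denominator's leading coefficient is 8, so divide each of its coefficients by 8 to get the monic form.

Therefore the answer is s^6 + 3*s^5/4 - 15*s^4 - 197*s^3/4 - 161*s^2/2 - 79*s - 30.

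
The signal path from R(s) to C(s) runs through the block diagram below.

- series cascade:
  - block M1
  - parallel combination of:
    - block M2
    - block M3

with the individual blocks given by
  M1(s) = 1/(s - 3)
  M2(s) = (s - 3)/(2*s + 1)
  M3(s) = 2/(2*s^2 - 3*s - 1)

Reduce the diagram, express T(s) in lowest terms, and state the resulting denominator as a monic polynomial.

[1] parallel reduction of M2, M3, giving (2*s^3 - 9*s^2 + 12*s + 5)/(4*s^3 - 4*s^2 - 5*s - 1)
[2] series reduction of M1, (M2+M3), giving (2*s^3 - 9*s^2 + 12*s + 5)/(4*s^4 - 16*s^3 + 7*s^2 + 14*s + 3)
That last expression is T(s), already simplified. Scaling its denominator by 1/4 (the reciprocal of the leading coefficient) yields the monic denominator.

Therefore the answer is s^4 - 4*s^3 + 7*s^2/4 + 7*s/2 + 3/4.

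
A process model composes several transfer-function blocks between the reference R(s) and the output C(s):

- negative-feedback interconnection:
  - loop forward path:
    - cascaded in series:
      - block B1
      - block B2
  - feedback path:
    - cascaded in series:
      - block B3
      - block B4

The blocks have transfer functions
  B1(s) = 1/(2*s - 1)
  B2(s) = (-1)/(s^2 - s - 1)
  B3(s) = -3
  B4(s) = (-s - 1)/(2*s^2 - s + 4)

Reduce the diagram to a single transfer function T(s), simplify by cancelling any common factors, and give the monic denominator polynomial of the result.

1. reduce the series chain B1, B2 -> (-1)/(2*s^3 - 3*s^2 - s + 1)
2. reduce the series chain B3, B4 -> (3*s + 3)/(2*s^2 - s + 4)
3. apply the feedback formula to (B1*B2), (B3*B4) -> (-2*s^2 + s - 4)/(4*s^5 - 8*s^4 + 9*s^3 - 9*s^2 - 8*s + 1)
Step 3 gives the fully reduced T(s), with no common factor left to cancel. The denominator's leading coefficient is 4, so divide each of its coefficients by 4 to get the monic form.

Final answer: s^5 - 2*s^4 + 9*s^3/4 - 9*s^2/4 - 2*s + 1/4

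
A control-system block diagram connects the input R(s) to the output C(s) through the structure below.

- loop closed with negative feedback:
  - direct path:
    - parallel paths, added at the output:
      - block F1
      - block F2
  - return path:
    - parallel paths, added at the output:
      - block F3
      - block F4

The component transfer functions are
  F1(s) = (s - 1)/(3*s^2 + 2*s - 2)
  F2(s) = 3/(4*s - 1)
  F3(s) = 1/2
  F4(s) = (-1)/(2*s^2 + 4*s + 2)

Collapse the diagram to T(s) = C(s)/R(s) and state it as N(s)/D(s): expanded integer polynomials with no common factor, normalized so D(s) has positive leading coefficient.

1. reduce the parallel group F1, F2 = (13*s^2 + s - 5)/(12*s^3 + 5*s^2 - 10*s + 2)
2. reduce the parallel group F3, F4 = (s^2 + 2*s)/(2*s^2 + 4*s + 2)
3. reduce the feedback loop with forward (F1+F2) and return (F3+F4), giving the overall T(s)

Hence the answer: (26*s^4 + 54*s^3 + 20*s^2 - 18*s - 10)/(24*s^5 + 71*s^4 + 51*s^3 - 29*s^2 - 22*s + 4)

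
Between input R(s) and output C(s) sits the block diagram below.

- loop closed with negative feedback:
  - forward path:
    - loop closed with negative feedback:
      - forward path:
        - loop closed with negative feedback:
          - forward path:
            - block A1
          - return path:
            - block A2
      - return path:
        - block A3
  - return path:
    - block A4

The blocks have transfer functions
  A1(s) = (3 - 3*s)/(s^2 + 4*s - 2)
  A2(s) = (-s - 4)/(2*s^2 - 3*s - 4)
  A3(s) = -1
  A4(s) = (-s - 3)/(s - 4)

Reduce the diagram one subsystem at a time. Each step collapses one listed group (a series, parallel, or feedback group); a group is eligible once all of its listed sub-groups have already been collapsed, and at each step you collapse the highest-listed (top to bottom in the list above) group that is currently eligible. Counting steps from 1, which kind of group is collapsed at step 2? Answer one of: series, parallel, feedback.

1. reduce the feedback loop with forward A1 and return A2
2. collapse the loop ([A1/(1+A1*A2)] forward, A3 return)
3. apply the feedback formula to [[A1/(1+A1*A2)]/(1+[A1/(1+A1*A2)]*A3)], A4
Step 2 collapses a feedback group.

Answer: feedback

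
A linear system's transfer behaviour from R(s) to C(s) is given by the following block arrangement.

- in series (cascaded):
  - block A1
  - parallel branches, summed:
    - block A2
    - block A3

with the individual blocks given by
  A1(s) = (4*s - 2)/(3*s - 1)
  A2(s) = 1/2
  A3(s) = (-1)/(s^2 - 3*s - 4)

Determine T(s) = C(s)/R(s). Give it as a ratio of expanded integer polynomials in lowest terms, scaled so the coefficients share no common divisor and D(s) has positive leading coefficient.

[1] add A2, A3 (parallel); result (s^2 - 3*s - 6)/(2*s^2 - 6*s - 8)
[2] reduce the series chain A1, (A2+A3) - this is the overall T(s), already in the required normalized form

Therefore the answer is (2*s^3 - 7*s^2 - 9*s + 6)/(3*s^3 - 10*s^2 - 9*s + 4).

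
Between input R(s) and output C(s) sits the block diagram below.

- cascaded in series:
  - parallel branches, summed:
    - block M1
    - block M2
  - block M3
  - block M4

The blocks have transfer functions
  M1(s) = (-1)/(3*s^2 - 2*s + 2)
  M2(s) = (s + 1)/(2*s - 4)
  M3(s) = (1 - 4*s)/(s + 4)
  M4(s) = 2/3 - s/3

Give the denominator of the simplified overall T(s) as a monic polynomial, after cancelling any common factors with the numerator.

Step 1 - reduce the parallel group M1, M2; result (3*s^3 + s^2 - 2*s + 6)/(6*s^3 - 16*s^2 + 12*s - 8)
Step 2 - cascade (M1+M2), M3, M4; result (12*s^4 + s^3 - 9*s^2 + 26*s - 6)/(18*s^3 + 60*s^2 - 36*s + 48)
The result of step 2 is T(s) in lowest terms. Its denominator has leading coefficient 18; dividing the denominator through by 18 makes it monic.

Hence the answer: s^3 + 10*s^2/3 - 2*s + 8/3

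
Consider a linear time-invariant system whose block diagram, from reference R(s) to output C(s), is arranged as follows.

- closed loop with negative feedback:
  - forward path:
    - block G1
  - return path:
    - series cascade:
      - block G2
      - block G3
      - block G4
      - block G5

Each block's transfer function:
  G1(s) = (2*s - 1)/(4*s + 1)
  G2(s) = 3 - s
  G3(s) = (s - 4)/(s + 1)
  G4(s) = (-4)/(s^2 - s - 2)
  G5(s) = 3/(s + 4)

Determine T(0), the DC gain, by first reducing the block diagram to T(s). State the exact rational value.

Reducing step by step:

(1) series reduction of G2, G3, G4, G5, giving (12*s^2 - 84*s + 144)/(s^4 + 4*s^3 - 3*s^2 - 14*s - 8)
(2) collapse the loop (G1 forward, (G2*G3*G4*G5) return), giving (2*s^5 + 7*s^4 - 10*s^3 - 25*s^2 - 2*s + 8)/(4*s^5 + 17*s^4 + 16*s^3 - 239*s^2 + 326*s - 152)
Evaluating the step-2 result (the overall T(s)) at s = 0 gives T(0) = 8/(-152) = -1/19.

Answer: -1/19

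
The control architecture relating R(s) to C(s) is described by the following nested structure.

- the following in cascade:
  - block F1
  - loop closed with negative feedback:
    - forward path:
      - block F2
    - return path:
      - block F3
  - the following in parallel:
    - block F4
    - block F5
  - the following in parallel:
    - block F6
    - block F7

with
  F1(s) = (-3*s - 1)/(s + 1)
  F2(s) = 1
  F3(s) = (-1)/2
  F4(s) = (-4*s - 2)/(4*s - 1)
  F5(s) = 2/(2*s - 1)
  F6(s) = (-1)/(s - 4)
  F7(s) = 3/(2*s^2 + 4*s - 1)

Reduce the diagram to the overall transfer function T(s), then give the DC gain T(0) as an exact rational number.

1. apply the feedback formula to F2, F3, giving 2
2. sum the parallel branches F4, F5, giving (-8*s^2 + 8*s)/(8*s^2 - 6*s + 1)
3. combine F6, F7 in parallel, giving (-2*s^2 - s - 11)/(2*s^3 - 4*s^2 - 17*s + 4)
4. multiply F1, [F2/(1+F2*F3)], (F4+F5), (F6+F7) (series), giving (-96*s^5 + 16*s^4 - 464*s^3 + 368*s^2 + 176*s)/(16*s^6 - 28*s^5 - 154*s^4 + 20*s^3 + 89*s^2 - 37*s + 4)
That last expression is T(s); at s = 0 only the constant terms survive, so T(0) = 0/4 = 0.

Therefore the answer is 0.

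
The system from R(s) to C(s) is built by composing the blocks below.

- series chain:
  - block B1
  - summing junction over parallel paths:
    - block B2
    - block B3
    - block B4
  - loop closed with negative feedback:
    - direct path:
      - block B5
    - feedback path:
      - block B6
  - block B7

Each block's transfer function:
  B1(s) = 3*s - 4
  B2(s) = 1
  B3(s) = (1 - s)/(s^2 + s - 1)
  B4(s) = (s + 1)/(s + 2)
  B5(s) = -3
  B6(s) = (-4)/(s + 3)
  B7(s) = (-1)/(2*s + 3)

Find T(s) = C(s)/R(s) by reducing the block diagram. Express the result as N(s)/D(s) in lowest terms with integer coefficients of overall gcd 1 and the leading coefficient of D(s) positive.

[1] sum the parallel branches B2, B3, B4: (2*s^3 + 4*s^2 - 1)/(s^3 + 3*s^2 + s - 2)
[2] apply the feedback formula to B5, B6: (-3*s - 9)/(s + 15)
[3] combine B1, (B2+B3+B4), [B5/(1+B5*B6)], B7 in series - this is the overall T(s), already in the required normalized form

Answer: (18*s^5 + 66*s^4 - 12*s^3 - 153*s^2 - 15*s + 36)/(2*s^5 + 39*s^4 + 146*s^3 + 164*s^2 - 21*s - 90)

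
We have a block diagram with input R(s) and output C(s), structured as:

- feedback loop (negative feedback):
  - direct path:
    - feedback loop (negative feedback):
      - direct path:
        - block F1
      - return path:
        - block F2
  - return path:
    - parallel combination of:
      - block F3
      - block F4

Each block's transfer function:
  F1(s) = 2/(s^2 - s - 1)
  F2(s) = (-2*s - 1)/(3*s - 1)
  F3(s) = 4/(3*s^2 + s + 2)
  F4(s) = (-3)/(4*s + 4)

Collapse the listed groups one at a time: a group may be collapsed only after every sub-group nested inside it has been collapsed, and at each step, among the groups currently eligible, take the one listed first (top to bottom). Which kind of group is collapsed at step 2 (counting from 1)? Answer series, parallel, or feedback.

Answer: parallel

Working:
(1) reduce the feedback loop with forward F1 and return F2
(2) add F3, F4 (parallel)
(3) collapse the loop ([F1/(1+F1*F2)] forward, (F3+F4) return)
At step 2 the group reduced is parallel.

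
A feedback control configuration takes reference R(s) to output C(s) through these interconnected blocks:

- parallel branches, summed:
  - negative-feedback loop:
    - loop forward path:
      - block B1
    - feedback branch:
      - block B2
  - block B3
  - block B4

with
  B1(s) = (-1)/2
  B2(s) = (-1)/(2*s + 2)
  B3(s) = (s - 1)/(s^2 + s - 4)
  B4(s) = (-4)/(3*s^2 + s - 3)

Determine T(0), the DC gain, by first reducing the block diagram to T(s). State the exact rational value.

First reduce the diagram to T(s).

Step 1 - reduce the feedback loop with forward B1 and return B2 = (-2*s - 2)/(4*s + 5)
Step 2 - sum the parallel branches [B1/(1+B1*B2)], B3, B4 = (-6*s^5 - 2*s^4 + 11*s^3 - 20*s^2 + 26*s + 71)/(12*s^5 + 31*s^4 - 36*s^3 - 98*s^2 + 13*s + 60)
The step-2 result is T(s). Setting s = 0: T(0) = 71/60.

Answer: 71/60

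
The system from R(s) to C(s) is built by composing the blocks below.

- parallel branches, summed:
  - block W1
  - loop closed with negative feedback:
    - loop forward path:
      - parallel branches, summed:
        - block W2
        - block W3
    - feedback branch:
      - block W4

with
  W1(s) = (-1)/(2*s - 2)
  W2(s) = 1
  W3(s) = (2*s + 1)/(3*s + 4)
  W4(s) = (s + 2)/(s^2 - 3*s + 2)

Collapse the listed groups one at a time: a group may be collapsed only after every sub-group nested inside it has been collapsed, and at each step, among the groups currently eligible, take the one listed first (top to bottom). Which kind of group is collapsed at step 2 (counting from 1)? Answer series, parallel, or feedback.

Step 1: sum the parallel branches W2, W3
Step 2: reduce the feedback loop with forward (W2+W3) and return W4
Step 3: parallel reduction of W1, [(W2+W3)/(1+(W2+W3)*W4)]
So the answer for step 2 is feedback.

Hence the answer: feedback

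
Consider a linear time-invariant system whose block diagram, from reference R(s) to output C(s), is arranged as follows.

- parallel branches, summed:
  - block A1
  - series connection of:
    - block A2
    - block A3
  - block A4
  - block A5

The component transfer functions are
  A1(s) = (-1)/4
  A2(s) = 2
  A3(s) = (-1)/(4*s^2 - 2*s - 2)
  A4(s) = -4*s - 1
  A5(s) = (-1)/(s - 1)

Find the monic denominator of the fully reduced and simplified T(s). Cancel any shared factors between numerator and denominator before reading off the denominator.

The answer is s^2 - s/2 - 1/2.

Reasoning:
1. multiply A2, A3 (series); result (-1)/(2*s^2 - s - 1)
2. sum the parallel branches A1, (A2*A3), A4, A5; result (-32*s^3 + 6*s^2 + 13*s - 3)/(8*s^2 - 4*s - 4)
T(s) is the step-2 result (common factors already cancelled). Leading coefficient of the denominator: 8. Divide through by 8 for the monic polynomial.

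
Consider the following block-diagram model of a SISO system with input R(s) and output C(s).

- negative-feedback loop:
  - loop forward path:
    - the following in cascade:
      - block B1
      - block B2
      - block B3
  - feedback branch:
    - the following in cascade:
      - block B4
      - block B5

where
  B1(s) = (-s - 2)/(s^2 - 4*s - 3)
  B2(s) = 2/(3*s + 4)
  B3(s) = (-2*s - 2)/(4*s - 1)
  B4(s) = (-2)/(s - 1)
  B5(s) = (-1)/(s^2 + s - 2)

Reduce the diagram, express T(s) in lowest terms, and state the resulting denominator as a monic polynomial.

1. cascade B1, B2, B3, giving (4*s^2 + 12*s + 8)/(12*s^4 - 35*s^3 - 92*s^2 - 23*s + 12)
2. combine B4, B5 in series, giving 2/(s^3 - 3*s + 2)
3. apply the feedback formula to (B1*B2*B3), (B4*B5), giving (4*s^4 + 4*s^3 - 12*s^2 - 4*s + 8)/(12*s^6 - 59*s^5 - 10*s^4 + 126*s^3 - 34*s^2 - 39*s + 20)
The result of step 3 is T(s) in lowest terms. Its denominator has leading coefficient 12; dividing the denominator through by 12 makes it monic.

Hence the answer: s^6 - 59*s^5/12 - 5*s^4/6 + 21*s^3/2 - 17*s^2/6 - 13*s/4 + 5/3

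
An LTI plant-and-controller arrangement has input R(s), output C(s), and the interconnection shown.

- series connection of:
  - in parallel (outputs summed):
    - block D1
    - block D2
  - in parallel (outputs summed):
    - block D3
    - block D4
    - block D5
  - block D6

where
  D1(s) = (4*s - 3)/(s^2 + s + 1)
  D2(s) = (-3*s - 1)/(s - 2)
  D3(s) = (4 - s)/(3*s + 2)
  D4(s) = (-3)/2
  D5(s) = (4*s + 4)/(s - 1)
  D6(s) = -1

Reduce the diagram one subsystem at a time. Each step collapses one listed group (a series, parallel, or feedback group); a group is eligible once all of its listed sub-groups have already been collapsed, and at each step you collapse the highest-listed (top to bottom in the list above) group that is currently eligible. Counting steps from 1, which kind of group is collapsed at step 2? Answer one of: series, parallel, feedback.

Reducing step by step:

Step 1 - add D1, D2 (parallel)
Step 2 - reduce the parallel group D3, D4, D5
Step 3 - series reduction of (D1+D2), (D3+D4+D5), D6
Step 2: parallel.

Answer: parallel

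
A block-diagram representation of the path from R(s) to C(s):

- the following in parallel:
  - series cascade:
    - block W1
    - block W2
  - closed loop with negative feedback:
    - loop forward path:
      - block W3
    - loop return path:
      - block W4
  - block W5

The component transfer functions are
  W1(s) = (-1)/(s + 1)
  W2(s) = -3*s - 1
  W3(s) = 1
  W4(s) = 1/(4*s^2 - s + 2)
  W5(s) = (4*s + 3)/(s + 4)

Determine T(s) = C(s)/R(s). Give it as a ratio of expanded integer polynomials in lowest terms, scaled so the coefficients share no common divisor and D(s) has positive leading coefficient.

Step 1. cascade W1, W2, giving (3*s + 1)/(s + 1)
Step 2. feedback reduction of W3, W4, giving (4*s^2 - s + 2)/(4*s^2 - s + 3)
Step 3. sum the parallel branches (W1*W2), [W3/(1+W3*W4)], W5; the result is T(s) itself (integer coefficients, no common factor, positive leading denominator coefficient)

Final answer: (32*s^4 + 92*s^3 + 42*s^2 + 59*s + 29)/(4*s^4 + 19*s^3 + 14*s^2 + 11*s + 12)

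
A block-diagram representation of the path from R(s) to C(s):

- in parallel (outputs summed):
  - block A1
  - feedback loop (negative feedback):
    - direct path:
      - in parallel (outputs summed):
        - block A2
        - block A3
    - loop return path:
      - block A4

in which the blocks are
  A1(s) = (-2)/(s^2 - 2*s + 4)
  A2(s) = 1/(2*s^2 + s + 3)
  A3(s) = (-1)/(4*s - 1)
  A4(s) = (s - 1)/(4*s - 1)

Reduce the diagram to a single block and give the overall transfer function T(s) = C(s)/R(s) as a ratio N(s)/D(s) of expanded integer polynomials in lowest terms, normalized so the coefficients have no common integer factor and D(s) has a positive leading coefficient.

Step 1 - reduce the parallel group A2, A3: (-2*s^2 + 3*s - 4)/(8*s^3 + 2*s^2 + 11*s - 3)
Step 2 - feedback reduction of (A2+A3), A4: (-8*s^3 + 14*s^2 - 19*s + 4)/(32*s^4 - 2*s^3 + 47*s^2 - 30*s + 7)
Step 3 - combine A1, [(A2+A3)/(1+(A2+A3)*A4)] in parallel: this yields T(s), and no further normalization is needed

Answer: (-8*s^5 - 34*s^4 - 75*s^3 + 4*s^2 - 24*s + 2)/(32*s^6 - 66*s^5 + 179*s^4 - 132*s^3 + 255*s^2 - 134*s + 28)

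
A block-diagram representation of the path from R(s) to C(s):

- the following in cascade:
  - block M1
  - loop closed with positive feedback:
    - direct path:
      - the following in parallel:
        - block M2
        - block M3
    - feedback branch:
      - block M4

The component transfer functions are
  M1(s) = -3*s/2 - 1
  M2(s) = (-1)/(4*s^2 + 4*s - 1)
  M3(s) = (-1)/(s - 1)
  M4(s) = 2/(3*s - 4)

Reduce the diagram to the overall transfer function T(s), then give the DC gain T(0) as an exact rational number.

1. reduce the parallel group M2, M3 gives (-4*s^2 - 5*s + 2)/(4*s^3 - 5*s + 1)
2. close the feedback loop around (M2+M3), M4 gives (-12*s^3 + s^2 + 26*s - 8)/(12*s^4 - 16*s^3 - 7*s^2 + 33*s - 8)
3. cascade M1, [(M2+M3)/(1-(M2+M3)*M4)] gives (36*s^4 + 21*s^3 - 80*s^2 - 28*s + 16)/(24*s^4 - 32*s^3 - 14*s^2 + 66*s - 16)
Step 3 gives the overall T(s). Then T(0) = 16/(-16) = -1.

Final answer: -1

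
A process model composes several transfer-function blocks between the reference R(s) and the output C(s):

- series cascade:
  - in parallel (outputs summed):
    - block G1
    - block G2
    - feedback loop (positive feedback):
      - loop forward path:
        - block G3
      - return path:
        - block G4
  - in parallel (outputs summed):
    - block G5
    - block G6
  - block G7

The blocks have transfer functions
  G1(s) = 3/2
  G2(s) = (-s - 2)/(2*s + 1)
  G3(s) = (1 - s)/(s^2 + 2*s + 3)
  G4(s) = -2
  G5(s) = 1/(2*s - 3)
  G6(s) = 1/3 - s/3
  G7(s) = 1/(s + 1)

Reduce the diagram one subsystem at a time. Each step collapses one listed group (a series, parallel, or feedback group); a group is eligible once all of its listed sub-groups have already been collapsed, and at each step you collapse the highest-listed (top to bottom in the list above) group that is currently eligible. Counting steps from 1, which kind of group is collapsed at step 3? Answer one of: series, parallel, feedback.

Reducing step by step:

Step 1 - reduce the feedback loop with forward G3 and return G4
Step 2 - parallel reduction of G1, G2, [G3/(1-G3*G4)]
Step 3 - combine G5, G6 in parallel
Step 4 - multiply (G1+G2+[G3/(1-G3*G4)]), (G5+G6), G7 (series)
Step 3: parallel.

Answer: parallel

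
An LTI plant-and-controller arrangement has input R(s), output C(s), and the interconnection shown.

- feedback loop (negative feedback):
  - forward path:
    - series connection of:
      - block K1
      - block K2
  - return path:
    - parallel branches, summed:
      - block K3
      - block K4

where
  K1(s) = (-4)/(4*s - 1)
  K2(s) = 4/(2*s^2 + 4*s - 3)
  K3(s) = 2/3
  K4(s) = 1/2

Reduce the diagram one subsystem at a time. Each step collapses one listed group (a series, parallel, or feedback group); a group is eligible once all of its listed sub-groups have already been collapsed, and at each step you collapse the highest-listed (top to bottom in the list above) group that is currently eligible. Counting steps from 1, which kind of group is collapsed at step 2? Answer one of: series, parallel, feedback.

[1] series reduction of K1, K2
[2] sum the parallel branches K3, K4
[3] collapse the loop ((K1*K2) forward, (K3+K4) return)
Step 2: parallel.

Answer: parallel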